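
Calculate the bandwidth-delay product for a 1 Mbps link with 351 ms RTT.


BDP = bandwidth * RTT
= 1 Mbps * 351 ms
= 1 * 1e6 * 351 / 1000 bits
= 351000 bits
= 43875 bytes
= 42.8467 KB
BDP = 351000 bits (43875 bytes)


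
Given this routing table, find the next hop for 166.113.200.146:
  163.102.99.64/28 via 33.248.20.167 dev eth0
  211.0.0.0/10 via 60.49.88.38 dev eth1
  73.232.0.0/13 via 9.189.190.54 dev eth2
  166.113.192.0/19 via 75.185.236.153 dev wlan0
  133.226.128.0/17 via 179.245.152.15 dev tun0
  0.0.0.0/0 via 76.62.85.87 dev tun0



Longest prefix match for 166.113.200.146:
  /28 163.102.99.64: no
  /10 211.0.0.0: no
  /13 73.232.0.0: no
  /19 166.113.192.0: MATCH
  /17 133.226.128.0: no
  /0 0.0.0.0: MATCH
Selected: next-hop 75.185.236.153 via wlan0 (matched /19)


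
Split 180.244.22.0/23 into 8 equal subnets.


New prefix = 23 + 3 = 26
Each subnet has 64 addresses
  180.244.22.0/26
  180.244.22.64/26
  180.244.22.128/26
  180.244.22.192/26
  180.244.23.0/26
  180.244.23.64/26
  180.244.23.128/26
  180.244.23.192/26
Subnets: 180.244.22.0/26, 180.244.22.64/26, 180.244.22.128/26, 180.244.22.192/26, 180.244.23.0/26, 180.244.23.64/26, 180.244.23.128/26, 180.244.23.192/26


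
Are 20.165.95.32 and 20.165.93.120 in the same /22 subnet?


Mask: 255.255.252.0
20.165.95.32 AND mask = 20.165.92.0
20.165.93.120 AND mask = 20.165.92.0
Yes, same subnet (20.165.92.0)


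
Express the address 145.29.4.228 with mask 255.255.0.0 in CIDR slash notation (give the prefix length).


Binary: 11111111.11111111.00000000.00000000
Count leading 1s
Prefix: /16


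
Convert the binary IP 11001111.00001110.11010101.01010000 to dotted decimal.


11001111 = 207
00001110 = 14
11010101 = 213
01010000 = 80
IP: 207.14.213.80


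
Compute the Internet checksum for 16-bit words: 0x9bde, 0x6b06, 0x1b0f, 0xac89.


Sum all words (with carry folding):
+ 0x9bde = 0x9bde
+ 0x6b06 = 0x06e5
+ 0x1b0f = 0x21f4
+ 0xac89 = 0xce7d
One's complement: ~0xce7d
Checksum = 0x3182


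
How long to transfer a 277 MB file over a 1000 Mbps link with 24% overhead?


Effective throughput = 1000 * (1 - 24/100) = 760 Mbps
File size in Mb = 277 * 8 = 2216 Mb
Time = 2216 / 760
Time = 2.9158 seconds


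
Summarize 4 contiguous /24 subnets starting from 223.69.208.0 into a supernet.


Original prefix: /24
Number of subnets: 4 = 2^2
New prefix = 24 - 2 = 22
Supernet: 223.69.208.0/22


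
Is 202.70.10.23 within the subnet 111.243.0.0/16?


Subnet network: 111.243.0.0
Test IP AND mask: 202.70.0.0
No, 202.70.10.23 is not in 111.243.0.0/16


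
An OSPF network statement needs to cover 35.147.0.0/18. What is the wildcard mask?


Subnet mask: 255.255.192.0
Wildcard = 255.255.255.255 - subnet mask
255 - 255 = 0
255 - 255 = 0
255 - 192 = 63
255 - 0 = 255
Wildcard: 0.0.63.255


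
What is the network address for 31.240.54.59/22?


IP:   00011111.11110000.00110110.00111011
Mask: 11111111.11111111.11111100.00000000
AND operation:
Net:  00011111.11110000.00110100.00000000
Network: 31.240.52.0/22


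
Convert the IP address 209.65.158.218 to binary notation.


209 = 11010001
65 = 01000001
158 = 10011110
218 = 11011010
Binary: 11010001.01000001.10011110.11011010


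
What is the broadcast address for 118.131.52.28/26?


Network: 118.131.52.0/26
Host bits = 6
Set all host bits to 1:
Broadcast: 118.131.52.63


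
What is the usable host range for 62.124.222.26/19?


Network: 62.124.192.0
Broadcast: 62.124.223.255
First usable = network + 1
Last usable = broadcast - 1
Range: 62.124.192.1 to 62.124.223.254


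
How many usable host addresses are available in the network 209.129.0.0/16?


Host bits = 32 - 16 = 16
Total addresses = 2^16 = 65536
Usable = total - 2 (network and broadcast)
Usable hosts: 65534


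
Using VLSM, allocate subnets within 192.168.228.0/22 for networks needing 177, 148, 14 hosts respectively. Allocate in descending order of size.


177 hosts -> /24 (254 usable): 192.168.228.0/24
148 hosts -> /24 (254 usable): 192.168.229.0/24
14 hosts -> /28 (14 usable): 192.168.230.0/28
Allocation: 192.168.228.0/24 (177 hosts, 254 usable); 192.168.229.0/24 (148 hosts, 254 usable); 192.168.230.0/28 (14 hosts, 14 usable)


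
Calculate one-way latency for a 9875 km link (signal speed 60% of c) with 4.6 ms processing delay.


Speed = 0.6 * 3e5 km/s = 180000 km/s
Propagation delay = 9875 / 180000 = 0.0549 s = 54.8611 ms
Processing delay = 4.6 ms
Total one-way latency = 59.4611 ms


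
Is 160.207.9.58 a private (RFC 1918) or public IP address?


RFC 1918 private ranges:
  10.0.0.0/8 (10.0.0.0 - 10.255.255.255)
  172.16.0.0/12 (172.16.0.0 - 172.31.255.255)
  192.168.0.0/16 (192.168.0.0 - 192.168.255.255)
Public (not in any RFC 1918 range)


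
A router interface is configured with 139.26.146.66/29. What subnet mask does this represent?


/29 means 29 network bits, 3 host bits
Binary: 11111111111111111111111111111000
Mask: 255.255.255.248


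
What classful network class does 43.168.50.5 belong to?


First octet: 43
Binary: 00101011
0xxxxxxx -> Class A (1-126)
Class A, default mask 255.0.0.0 (/8)


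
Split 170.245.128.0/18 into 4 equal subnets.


New prefix = 18 + 2 = 20
Each subnet has 4096 addresses
  170.245.128.0/20
  170.245.144.0/20
  170.245.160.0/20
  170.245.176.0/20
Subnets: 170.245.128.0/20, 170.245.144.0/20, 170.245.160.0/20, 170.245.176.0/20


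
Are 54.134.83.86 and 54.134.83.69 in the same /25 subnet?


Mask: 255.255.255.128
54.134.83.86 AND mask = 54.134.83.0
54.134.83.69 AND mask = 54.134.83.0
Yes, same subnet (54.134.83.0)


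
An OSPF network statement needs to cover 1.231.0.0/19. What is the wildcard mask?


Subnet mask: 255.255.224.0
Wildcard = 255.255.255.255 - subnet mask
255 - 255 = 0
255 - 255 = 0
255 - 224 = 31
255 - 0 = 255
Wildcard: 0.0.31.255


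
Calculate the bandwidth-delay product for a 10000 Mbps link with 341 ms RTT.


BDP = bandwidth * RTT
= 10000 Mbps * 341 ms
= 10000 * 1e6 * 341 / 1000 bits
= 3410000000 bits
= 426250000 bytes
= 416259.7656 KB
BDP = 3410000000 bits (426250000 bytes)


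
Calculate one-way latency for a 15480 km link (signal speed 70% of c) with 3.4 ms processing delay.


Speed = 0.7 * 3e5 km/s = 210000 km/s
Propagation delay = 15480 / 210000 = 0.0737 s = 73.7143 ms
Processing delay = 3.4 ms
Total one-way latency = 77.1143 ms


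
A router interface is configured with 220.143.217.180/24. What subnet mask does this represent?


/24 means 24 network bits, 8 host bits
Binary: 11111111111111111111111100000000
Mask: 255.255.255.0


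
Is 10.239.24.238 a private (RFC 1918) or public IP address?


RFC 1918 private ranges:
  10.0.0.0/8 (10.0.0.0 - 10.255.255.255)
  172.16.0.0/12 (172.16.0.0 - 172.31.255.255)
  192.168.0.0/16 (192.168.0.0 - 192.168.255.255)
Private (in 10.0.0.0/8)


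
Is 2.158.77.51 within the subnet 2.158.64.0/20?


Subnet network: 2.158.64.0
Test IP AND mask: 2.158.64.0
Yes, 2.158.77.51 is in 2.158.64.0/20


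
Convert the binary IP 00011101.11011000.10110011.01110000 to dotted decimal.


00011101 = 29
11011000 = 216
10110011 = 179
01110000 = 112
IP: 29.216.179.112


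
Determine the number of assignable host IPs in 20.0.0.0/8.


Host bits = 32 - 8 = 24
Total addresses = 2^24 = 16777216
Usable = total - 2 (network and broadcast)
Usable hosts: 16777214


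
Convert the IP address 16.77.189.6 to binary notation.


16 = 00010000
77 = 01001101
189 = 10111101
6 = 00000110
Binary: 00010000.01001101.10111101.00000110


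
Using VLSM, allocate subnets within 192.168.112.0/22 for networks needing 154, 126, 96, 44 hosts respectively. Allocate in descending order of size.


154 hosts -> /24 (254 usable): 192.168.112.0/24
126 hosts -> /25 (126 usable): 192.168.113.0/25
96 hosts -> /25 (126 usable): 192.168.113.128/25
44 hosts -> /26 (62 usable): 192.168.114.0/26
Allocation: 192.168.112.0/24 (154 hosts, 254 usable); 192.168.113.0/25 (126 hosts, 126 usable); 192.168.113.128/25 (96 hosts, 126 usable); 192.168.114.0/26 (44 hosts, 62 usable)


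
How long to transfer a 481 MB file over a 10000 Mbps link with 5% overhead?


Effective throughput = 10000 * (1 - 5/100) = 9500 Mbps
File size in Mb = 481 * 8 = 3848 Mb
Time = 3848 / 9500
Time = 0.4051 seconds


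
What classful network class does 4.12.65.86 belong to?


First octet: 4
Binary: 00000100
0xxxxxxx -> Class A (1-126)
Class A, default mask 255.0.0.0 (/8)


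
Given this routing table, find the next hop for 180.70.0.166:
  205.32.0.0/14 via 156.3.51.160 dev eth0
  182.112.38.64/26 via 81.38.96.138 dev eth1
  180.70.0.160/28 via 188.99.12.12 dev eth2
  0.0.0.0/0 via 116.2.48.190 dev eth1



Longest prefix match for 180.70.0.166:
  /14 205.32.0.0: no
  /26 182.112.38.64: no
  /28 180.70.0.160: MATCH
  /0 0.0.0.0: MATCH
Selected: next-hop 188.99.12.12 via eth2 (matched /28)


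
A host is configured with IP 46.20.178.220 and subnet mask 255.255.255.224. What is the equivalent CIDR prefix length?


Binary: 11111111.11111111.11111111.11100000
Count leading 1s
Prefix: /27


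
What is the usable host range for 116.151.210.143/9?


Network: 116.128.0.0
Broadcast: 116.255.255.255
First usable = network + 1
Last usable = broadcast - 1
Range: 116.128.0.1 to 116.255.255.254


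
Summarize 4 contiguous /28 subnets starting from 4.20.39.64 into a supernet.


Original prefix: /28
Number of subnets: 4 = 2^2
New prefix = 28 - 2 = 26
Supernet: 4.20.39.64/26


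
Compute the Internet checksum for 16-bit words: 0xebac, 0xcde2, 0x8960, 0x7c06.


Sum all words (with carry folding):
+ 0xebac = 0xebac
+ 0xcde2 = 0xb98f
+ 0x8960 = 0x42f0
+ 0x7c06 = 0xbef6
One's complement: ~0xbef6
Checksum = 0x4109


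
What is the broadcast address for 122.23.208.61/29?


Network: 122.23.208.56/29
Host bits = 3
Set all host bits to 1:
Broadcast: 122.23.208.63


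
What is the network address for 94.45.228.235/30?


IP:   01011110.00101101.11100100.11101011
Mask: 11111111.11111111.11111111.11111100
AND operation:
Net:  01011110.00101101.11100100.11101000
Network: 94.45.228.232/30


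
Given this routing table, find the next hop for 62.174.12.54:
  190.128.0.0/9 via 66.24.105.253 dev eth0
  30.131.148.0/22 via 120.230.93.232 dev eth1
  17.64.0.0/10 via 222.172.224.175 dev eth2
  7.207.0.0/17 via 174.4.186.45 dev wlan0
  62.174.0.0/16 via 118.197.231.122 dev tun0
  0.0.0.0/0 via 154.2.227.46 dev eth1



Longest prefix match for 62.174.12.54:
  /9 190.128.0.0: no
  /22 30.131.148.0: no
  /10 17.64.0.0: no
  /17 7.207.0.0: no
  /16 62.174.0.0: MATCH
  /0 0.0.0.0: MATCH
Selected: next-hop 118.197.231.122 via tun0 (matched /16)


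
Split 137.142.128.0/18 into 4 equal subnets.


New prefix = 18 + 2 = 20
Each subnet has 4096 addresses
  137.142.128.0/20
  137.142.144.0/20
  137.142.160.0/20
  137.142.176.0/20
Subnets: 137.142.128.0/20, 137.142.144.0/20, 137.142.160.0/20, 137.142.176.0/20


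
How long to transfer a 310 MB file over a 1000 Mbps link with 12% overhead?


Effective throughput = 1000 * (1 - 12/100) = 880 Mbps
File size in Mb = 310 * 8 = 2480 Mb
Time = 2480 / 880
Time = 2.8182 seconds


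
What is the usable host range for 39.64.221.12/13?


Network: 39.64.0.0
Broadcast: 39.71.255.255
First usable = network + 1
Last usable = broadcast - 1
Range: 39.64.0.1 to 39.71.255.254


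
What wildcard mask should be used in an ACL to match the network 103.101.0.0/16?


Subnet mask: 255.255.0.0
Wildcard = 255.255.255.255 - subnet mask
255 - 255 = 0
255 - 255 = 0
255 - 0 = 255
255 - 0 = 255
Wildcard: 0.0.255.255


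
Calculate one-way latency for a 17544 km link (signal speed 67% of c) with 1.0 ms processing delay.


Speed = 0.67 * 3e5 km/s = 201000 km/s
Propagation delay = 17544 / 201000 = 0.0873 s = 87.2836 ms
Processing delay = 1.0 ms
Total one-way latency = 88.2836 ms


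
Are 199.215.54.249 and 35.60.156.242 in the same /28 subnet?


Mask: 255.255.255.240
199.215.54.249 AND mask = 199.215.54.240
35.60.156.242 AND mask = 35.60.156.240
No, different subnets (199.215.54.240 vs 35.60.156.240)


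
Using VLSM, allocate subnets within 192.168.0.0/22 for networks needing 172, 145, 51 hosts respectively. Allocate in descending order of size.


172 hosts -> /24 (254 usable): 192.168.0.0/24
145 hosts -> /24 (254 usable): 192.168.1.0/24
51 hosts -> /26 (62 usable): 192.168.2.0/26
Allocation: 192.168.0.0/24 (172 hosts, 254 usable); 192.168.1.0/24 (145 hosts, 254 usable); 192.168.2.0/26 (51 hosts, 62 usable)


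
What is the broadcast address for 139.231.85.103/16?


Network: 139.231.0.0/16
Host bits = 16
Set all host bits to 1:
Broadcast: 139.231.255.255


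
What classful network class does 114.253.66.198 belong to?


First octet: 114
Binary: 01110010
0xxxxxxx -> Class A (1-126)
Class A, default mask 255.0.0.0 (/8)


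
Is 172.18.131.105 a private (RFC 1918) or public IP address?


RFC 1918 private ranges:
  10.0.0.0/8 (10.0.0.0 - 10.255.255.255)
  172.16.0.0/12 (172.16.0.0 - 172.31.255.255)
  192.168.0.0/16 (192.168.0.0 - 192.168.255.255)
Private (in 172.16.0.0/12)


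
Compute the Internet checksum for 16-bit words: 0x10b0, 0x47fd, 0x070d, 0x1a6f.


Sum all words (with carry folding):
+ 0x10b0 = 0x10b0
+ 0x47fd = 0x58ad
+ 0x070d = 0x5fba
+ 0x1a6f = 0x7a29
One's complement: ~0x7a29
Checksum = 0x85d6


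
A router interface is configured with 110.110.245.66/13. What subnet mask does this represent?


/13 means 13 network bits, 19 host bits
Binary: 11111111111110000000000000000000
Mask: 255.248.0.0


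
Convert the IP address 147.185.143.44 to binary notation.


147 = 10010011
185 = 10111001
143 = 10001111
44 = 00101100
Binary: 10010011.10111001.10001111.00101100


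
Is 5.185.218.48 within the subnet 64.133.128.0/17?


Subnet network: 64.133.128.0
Test IP AND mask: 5.185.128.0
No, 5.185.218.48 is not in 64.133.128.0/17


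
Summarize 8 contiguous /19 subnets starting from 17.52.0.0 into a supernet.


Original prefix: /19
Number of subnets: 8 = 2^3
New prefix = 19 - 3 = 16
Supernet: 17.52.0.0/16


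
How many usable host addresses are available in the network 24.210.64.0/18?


Host bits = 32 - 18 = 14
Total addresses = 2^14 = 16384
Usable = total - 2 (network and broadcast)
Usable hosts: 16382


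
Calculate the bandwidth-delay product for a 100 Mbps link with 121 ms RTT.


BDP = bandwidth * RTT
= 100 Mbps * 121 ms
= 100 * 1e6 * 121 / 1000 bits
= 12100000 bits
= 1512500 bytes
= 1477.0508 KB
BDP = 12100000 bits (1512500 bytes)


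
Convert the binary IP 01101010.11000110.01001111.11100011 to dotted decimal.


01101010 = 106
11000110 = 198
01001111 = 79
11100011 = 227
IP: 106.198.79.227


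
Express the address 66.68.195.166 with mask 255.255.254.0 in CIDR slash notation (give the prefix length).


Binary: 11111111.11111111.11111110.00000000
Count leading 1s
Prefix: /23


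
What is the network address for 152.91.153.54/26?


IP:   10011000.01011011.10011001.00110110
Mask: 11111111.11111111.11111111.11000000
AND operation:
Net:  10011000.01011011.10011001.00000000
Network: 152.91.153.0/26


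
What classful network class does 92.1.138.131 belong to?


First octet: 92
Binary: 01011100
0xxxxxxx -> Class A (1-126)
Class A, default mask 255.0.0.0 (/8)


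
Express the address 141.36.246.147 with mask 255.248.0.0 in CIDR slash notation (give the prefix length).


Binary: 11111111.11111000.00000000.00000000
Count leading 1s
Prefix: /13


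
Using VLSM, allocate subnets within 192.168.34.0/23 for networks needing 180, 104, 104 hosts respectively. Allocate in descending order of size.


180 hosts -> /24 (254 usable): 192.168.34.0/24
104 hosts -> /25 (126 usable): 192.168.35.0/25
104 hosts -> /25 (126 usable): 192.168.35.128/25
Allocation: 192.168.34.0/24 (180 hosts, 254 usable); 192.168.35.0/25 (104 hosts, 126 usable); 192.168.35.128/25 (104 hosts, 126 usable)


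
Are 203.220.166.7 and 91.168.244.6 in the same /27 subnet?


Mask: 255.255.255.224
203.220.166.7 AND mask = 203.220.166.0
91.168.244.6 AND mask = 91.168.244.0
No, different subnets (203.220.166.0 vs 91.168.244.0)


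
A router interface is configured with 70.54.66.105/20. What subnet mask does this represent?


/20 means 20 network bits, 12 host bits
Binary: 11111111111111111111000000000000
Mask: 255.255.240.0


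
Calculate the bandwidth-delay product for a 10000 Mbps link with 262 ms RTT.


BDP = bandwidth * RTT
= 10000 Mbps * 262 ms
= 10000 * 1e6 * 262 / 1000 bits
= 2620000000 bits
= 327500000 bytes
= 319824.2188 KB
BDP = 2620000000 bits (327500000 bytes)


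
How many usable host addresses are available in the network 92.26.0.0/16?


Host bits = 32 - 16 = 16
Total addresses = 2^16 = 65536
Usable = total - 2 (network and broadcast)
Usable hosts: 65534


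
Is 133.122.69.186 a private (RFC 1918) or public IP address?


RFC 1918 private ranges:
  10.0.0.0/8 (10.0.0.0 - 10.255.255.255)
  172.16.0.0/12 (172.16.0.0 - 172.31.255.255)
  192.168.0.0/16 (192.168.0.0 - 192.168.255.255)
Public (not in any RFC 1918 range)


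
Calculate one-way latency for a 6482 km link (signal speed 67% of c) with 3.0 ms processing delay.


Speed = 0.67 * 3e5 km/s = 201000 km/s
Propagation delay = 6482 / 201000 = 0.0322 s = 32.2488 ms
Processing delay = 3.0 ms
Total one-way latency = 35.2488 ms


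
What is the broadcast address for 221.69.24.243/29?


Network: 221.69.24.240/29
Host bits = 3
Set all host bits to 1:
Broadcast: 221.69.24.247


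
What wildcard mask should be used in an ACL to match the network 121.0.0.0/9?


Subnet mask: 255.128.0.0
Wildcard = 255.255.255.255 - subnet mask
255 - 255 = 0
255 - 128 = 127
255 - 0 = 255
255 - 0 = 255
Wildcard: 0.127.255.255


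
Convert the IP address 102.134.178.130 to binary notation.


102 = 01100110
134 = 10000110
178 = 10110010
130 = 10000010
Binary: 01100110.10000110.10110010.10000010


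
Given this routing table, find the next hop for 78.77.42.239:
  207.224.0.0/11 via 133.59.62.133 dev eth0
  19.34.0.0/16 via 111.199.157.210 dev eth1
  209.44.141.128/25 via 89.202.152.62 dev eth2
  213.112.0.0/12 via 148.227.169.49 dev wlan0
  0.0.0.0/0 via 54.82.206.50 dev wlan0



Longest prefix match for 78.77.42.239:
  /11 207.224.0.0: no
  /16 19.34.0.0: no
  /25 209.44.141.128: no
  /12 213.112.0.0: no
  /0 0.0.0.0: MATCH
Selected: next-hop 54.82.206.50 via wlan0 (matched /0)


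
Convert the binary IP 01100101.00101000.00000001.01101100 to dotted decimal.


01100101 = 101
00101000 = 40
00000001 = 1
01101100 = 108
IP: 101.40.1.108


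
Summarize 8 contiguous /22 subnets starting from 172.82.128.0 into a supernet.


Original prefix: /22
Number of subnets: 8 = 2^3
New prefix = 22 - 3 = 19
Supernet: 172.82.128.0/19


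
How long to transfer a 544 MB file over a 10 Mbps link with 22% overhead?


Effective throughput = 10 * (1 - 22/100) = 7.8 Mbps
File size in Mb = 544 * 8 = 4352 Mb
Time = 4352 / 7.8
Time = 557.9487 seconds


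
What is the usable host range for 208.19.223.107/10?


Network: 208.0.0.0
Broadcast: 208.63.255.255
First usable = network + 1
Last usable = broadcast - 1
Range: 208.0.0.1 to 208.63.255.254


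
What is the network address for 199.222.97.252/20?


IP:   11000111.11011110.01100001.11111100
Mask: 11111111.11111111.11110000.00000000
AND operation:
Net:  11000111.11011110.01100000.00000000
Network: 199.222.96.0/20


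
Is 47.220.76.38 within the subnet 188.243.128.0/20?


Subnet network: 188.243.128.0
Test IP AND mask: 47.220.64.0
No, 47.220.76.38 is not in 188.243.128.0/20


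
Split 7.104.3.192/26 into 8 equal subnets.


New prefix = 26 + 3 = 29
Each subnet has 8 addresses
  7.104.3.192/29
  7.104.3.200/29
  7.104.3.208/29
  7.104.3.216/29
  7.104.3.224/29
  7.104.3.232/29
  7.104.3.240/29
  7.104.3.248/29
Subnets: 7.104.3.192/29, 7.104.3.200/29, 7.104.3.208/29, 7.104.3.216/29, 7.104.3.224/29, 7.104.3.232/29, 7.104.3.240/29, 7.104.3.248/29


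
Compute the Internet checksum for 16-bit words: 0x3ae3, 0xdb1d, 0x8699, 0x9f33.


Sum all words (with carry folding):
+ 0x3ae3 = 0x3ae3
+ 0xdb1d = 0x1601
+ 0x8699 = 0x9c9a
+ 0x9f33 = 0x3bce
One's complement: ~0x3bce
Checksum = 0xc431


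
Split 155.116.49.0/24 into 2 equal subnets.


New prefix = 24 + 1 = 25
Each subnet has 128 addresses
  155.116.49.0/25
  155.116.49.128/25
Subnets: 155.116.49.0/25, 155.116.49.128/25


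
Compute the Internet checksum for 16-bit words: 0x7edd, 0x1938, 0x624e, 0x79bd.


Sum all words (with carry folding):
+ 0x7edd = 0x7edd
+ 0x1938 = 0x9815
+ 0x624e = 0xfa63
+ 0x79bd = 0x7421
One's complement: ~0x7421
Checksum = 0x8bde


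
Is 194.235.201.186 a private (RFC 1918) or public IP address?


RFC 1918 private ranges:
  10.0.0.0/8 (10.0.0.0 - 10.255.255.255)
  172.16.0.0/12 (172.16.0.0 - 172.31.255.255)
  192.168.0.0/16 (192.168.0.0 - 192.168.255.255)
Public (not in any RFC 1918 range)


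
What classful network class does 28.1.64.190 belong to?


First octet: 28
Binary: 00011100
0xxxxxxx -> Class A (1-126)
Class A, default mask 255.0.0.0 (/8)


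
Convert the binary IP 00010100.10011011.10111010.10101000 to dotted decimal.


00010100 = 20
10011011 = 155
10111010 = 186
10101000 = 168
IP: 20.155.186.168


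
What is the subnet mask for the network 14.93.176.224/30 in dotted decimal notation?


/30 means 30 network bits, 2 host bits
Binary: 11111111111111111111111111111100
Mask: 255.255.255.252


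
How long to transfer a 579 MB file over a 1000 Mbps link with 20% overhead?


Effective throughput = 1000 * (1 - 20/100) = 800 Mbps
File size in Mb = 579 * 8 = 4632 Mb
Time = 4632 / 800
Time = 5.79 seconds


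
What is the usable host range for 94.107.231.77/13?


Network: 94.104.0.0
Broadcast: 94.111.255.255
First usable = network + 1
Last usable = broadcast - 1
Range: 94.104.0.1 to 94.111.255.254


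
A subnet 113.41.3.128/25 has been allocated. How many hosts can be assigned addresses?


Host bits = 32 - 25 = 7
Total addresses = 2^7 = 128
Usable = total - 2 (network and broadcast)
Usable hosts: 126


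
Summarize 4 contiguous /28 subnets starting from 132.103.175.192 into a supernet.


Original prefix: /28
Number of subnets: 4 = 2^2
New prefix = 28 - 2 = 26
Supernet: 132.103.175.192/26


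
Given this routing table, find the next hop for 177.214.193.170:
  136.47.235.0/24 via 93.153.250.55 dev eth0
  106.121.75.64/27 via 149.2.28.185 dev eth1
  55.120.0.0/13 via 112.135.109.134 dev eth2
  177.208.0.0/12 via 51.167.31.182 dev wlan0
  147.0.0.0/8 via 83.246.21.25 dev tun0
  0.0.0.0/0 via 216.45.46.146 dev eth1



Longest prefix match for 177.214.193.170:
  /24 136.47.235.0: no
  /27 106.121.75.64: no
  /13 55.120.0.0: no
  /12 177.208.0.0: MATCH
  /8 147.0.0.0: no
  /0 0.0.0.0: MATCH
Selected: next-hop 51.167.31.182 via wlan0 (matched /12)


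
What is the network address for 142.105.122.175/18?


IP:   10001110.01101001.01111010.10101111
Mask: 11111111.11111111.11000000.00000000
AND operation:
Net:  10001110.01101001.01000000.00000000
Network: 142.105.64.0/18


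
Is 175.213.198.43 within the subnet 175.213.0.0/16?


Subnet network: 175.213.0.0
Test IP AND mask: 175.213.0.0
Yes, 175.213.198.43 is in 175.213.0.0/16


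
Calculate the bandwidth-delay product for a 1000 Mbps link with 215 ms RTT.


BDP = bandwidth * RTT
= 1000 Mbps * 215 ms
= 1000 * 1e6 * 215 / 1000 bits
= 215000000 bits
= 26875000 bytes
= 26245.1172 KB
BDP = 215000000 bits (26875000 bytes)


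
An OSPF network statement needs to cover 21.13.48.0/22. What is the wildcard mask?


Subnet mask: 255.255.252.0
Wildcard = 255.255.255.255 - subnet mask
255 - 255 = 0
255 - 255 = 0
255 - 252 = 3
255 - 0 = 255
Wildcard: 0.0.3.255


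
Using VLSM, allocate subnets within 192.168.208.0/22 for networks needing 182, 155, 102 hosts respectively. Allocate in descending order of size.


182 hosts -> /24 (254 usable): 192.168.208.0/24
155 hosts -> /24 (254 usable): 192.168.209.0/24
102 hosts -> /25 (126 usable): 192.168.210.0/25
Allocation: 192.168.208.0/24 (182 hosts, 254 usable); 192.168.209.0/24 (155 hosts, 254 usable); 192.168.210.0/25 (102 hosts, 126 usable)


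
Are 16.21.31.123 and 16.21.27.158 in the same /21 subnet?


Mask: 255.255.248.0
16.21.31.123 AND mask = 16.21.24.0
16.21.27.158 AND mask = 16.21.24.0
Yes, same subnet (16.21.24.0)


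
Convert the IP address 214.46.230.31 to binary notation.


214 = 11010110
46 = 00101110
230 = 11100110
31 = 00011111
Binary: 11010110.00101110.11100110.00011111


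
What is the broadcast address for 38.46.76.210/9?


Network: 38.0.0.0/9
Host bits = 23
Set all host bits to 1:
Broadcast: 38.127.255.255


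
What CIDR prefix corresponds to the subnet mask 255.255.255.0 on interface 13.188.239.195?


Binary: 11111111.11111111.11111111.00000000
Count leading 1s
Prefix: /24


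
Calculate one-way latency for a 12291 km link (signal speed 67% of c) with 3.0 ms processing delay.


Speed = 0.67 * 3e5 km/s = 201000 km/s
Propagation delay = 12291 / 201000 = 0.0611 s = 61.1493 ms
Processing delay = 3.0 ms
Total one-way latency = 64.1493 ms


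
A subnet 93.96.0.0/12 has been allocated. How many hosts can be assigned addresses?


Host bits = 32 - 12 = 20
Total addresses = 2^20 = 1048576
Usable = total - 2 (network and broadcast)
Usable hosts: 1048574


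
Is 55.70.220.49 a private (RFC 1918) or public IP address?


RFC 1918 private ranges:
  10.0.0.0/8 (10.0.0.0 - 10.255.255.255)
  172.16.0.0/12 (172.16.0.0 - 172.31.255.255)
  192.168.0.0/16 (192.168.0.0 - 192.168.255.255)
Public (not in any RFC 1918 range)


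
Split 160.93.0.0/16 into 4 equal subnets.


New prefix = 16 + 2 = 18
Each subnet has 16384 addresses
  160.93.0.0/18
  160.93.64.0/18
  160.93.128.0/18
  160.93.192.0/18
Subnets: 160.93.0.0/18, 160.93.64.0/18, 160.93.128.0/18, 160.93.192.0/18


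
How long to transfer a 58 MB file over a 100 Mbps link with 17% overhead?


Effective throughput = 100 * (1 - 17/100) = 83 Mbps
File size in Mb = 58 * 8 = 464 Mb
Time = 464 / 83
Time = 5.5904 seconds


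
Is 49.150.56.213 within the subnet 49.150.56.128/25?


Subnet network: 49.150.56.128
Test IP AND mask: 49.150.56.128
Yes, 49.150.56.213 is in 49.150.56.128/25


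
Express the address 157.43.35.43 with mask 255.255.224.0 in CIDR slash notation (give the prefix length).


Binary: 11111111.11111111.11100000.00000000
Count leading 1s
Prefix: /19


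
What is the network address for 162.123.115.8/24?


IP:   10100010.01111011.01110011.00001000
Mask: 11111111.11111111.11111111.00000000
AND operation:
Net:  10100010.01111011.01110011.00000000
Network: 162.123.115.0/24


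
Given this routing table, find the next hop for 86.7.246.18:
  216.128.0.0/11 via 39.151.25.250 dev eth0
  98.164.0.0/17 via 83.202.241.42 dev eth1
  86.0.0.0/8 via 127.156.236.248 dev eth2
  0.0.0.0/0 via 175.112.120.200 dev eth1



Longest prefix match for 86.7.246.18:
  /11 216.128.0.0: no
  /17 98.164.0.0: no
  /8 86.0.0.0: MATCH
  /0 0.0.0.0: MATCH
Selected: next-hop 127.156.236.248 via eth2 (matched /8)


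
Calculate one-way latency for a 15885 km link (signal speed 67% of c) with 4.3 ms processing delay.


Speed = 0.67 * 3e5 km/s = 201000 km/s
Propagation delay = 15885 / 201000 = 0.079 s = 79.0299 ms
Processing delay = 4.3 ms
Total one-way latency = 83.3299 ms


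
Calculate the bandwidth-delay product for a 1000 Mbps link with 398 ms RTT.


BDP = bandwidth * RTT
= 1000 Mbps * 398 ms
= 1000 * 1e6 * 398 / 1000 bits
= 398000000 bits
= 49750000 bytes
= 48583.9844 KB
BDP = 398000000 bits (49750000 bytes)


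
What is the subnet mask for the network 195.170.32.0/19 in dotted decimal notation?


/19 means 19 network bits, 13 host bits
Binary: 11111111111111111110000000000000
Mask: 255.255.224.0


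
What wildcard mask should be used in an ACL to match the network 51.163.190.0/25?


Subnet mask: 255.255.255.128
Wildcard = 255.255.255.255 - subnet mask
255 - 255 = 0
255 - 255 = 0
255 - 255 = 0
255 - 128 = 127
Wildcard: 0.0.0.127


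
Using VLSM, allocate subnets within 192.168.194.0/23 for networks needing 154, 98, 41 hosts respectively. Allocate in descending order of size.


154 hosts -> /24 (254 usable): 192.168.194.0/24
98 hosts -> /25 (126 usable): 192.168.195.0/25
41 hosts -> /26 (62 usable): 192.168.195.128/26
Allocation: 192.168.194.0/24 (154 hosts, 254 usable); 192.168.195.0/25 (98 hosts, 126 usable); 192.168.195.128/26 (41 hosts, 62 usable)


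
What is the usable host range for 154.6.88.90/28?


Network: 154.6.88.80
Broadcast: 154.6.88.95
First usable = network + 1
Last usable = broadcast - 1
Range: 154.6.88.81 to 154.6.88.94


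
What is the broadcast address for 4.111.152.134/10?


Network: 4.64.0.0/10
Host bits = 22
Set all host bits to 1:
Broadcast: 4.127.255.255


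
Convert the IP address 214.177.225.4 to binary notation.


214 = 11010110
177 = 10110001
225 = 11100001
4 = 00000100
Binary: 11010110.10110001.11100001.00000100


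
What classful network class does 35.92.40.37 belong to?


First octet: 35
Binary: 00100011
0xxxxxxx -> Class A (1-126)
Class A, default mask 255.0.0.0 (/8)


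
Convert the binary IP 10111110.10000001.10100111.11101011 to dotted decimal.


10111110 = 190
10000001 = 129
10100111 = 167
11101011 = 235
IP: 190.129.167.235


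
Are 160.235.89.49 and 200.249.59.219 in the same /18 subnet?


Mask: 255.255.192.0
160.235.89.49 AND mask = 160.235.64.0
200.249.59.219 AND mask = 200.249.0.0
No, different subnets (160.235.64.0 vs 200.249.0.0)


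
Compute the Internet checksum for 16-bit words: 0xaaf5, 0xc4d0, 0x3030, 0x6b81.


Sum all words (with carry folding):
+ 0xaaf5 = 0xaaf5
+ 0xc4d0 = 0x6fc6
+ 0x3030 = 0x9ff6
+ 0x6b81 = 0x0b78
One's complement: ~0x0b78
Checksum = 0xf487


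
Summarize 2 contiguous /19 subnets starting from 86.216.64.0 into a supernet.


Original prefix: /19
Number of subnets: 2 = 2^1
New prefix = 19 - 1 = 18
Supernet: 86.216.64.0/18


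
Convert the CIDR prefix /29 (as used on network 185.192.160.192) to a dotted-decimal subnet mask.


/29 means 29 network bits, 3 host bits
Binary: 11111111111111111111111111111000
Mask: 255.255.255.248


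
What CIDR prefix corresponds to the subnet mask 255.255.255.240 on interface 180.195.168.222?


Binary: 11111111.11111111.11111111.11110000
Count leading 1s
Prefix: /28


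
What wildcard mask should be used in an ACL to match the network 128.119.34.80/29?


Subnet mask: 255.255.255.248
Wildcard = 255.255.255.255 - subnet mask
255 - 255 = 0
255 - 255 = 0
255 - 255 = 0
255 - 248 = 7
Wildcard: 0.0.0.7


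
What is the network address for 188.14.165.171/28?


IP:   10111100.00001110.10100101.10101011
Mask: 11111111.11111111.11111111.11110000
AND operation:
Net:  10111100.00001110.10100101.10100000
Network: 188.14.165.160/28


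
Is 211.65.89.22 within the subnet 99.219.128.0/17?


Subnet network: 99.219.128.0
Test IP AND mask: 211.65.0.0
No, 211.65.89.22 is not in 99.219.128.0/17


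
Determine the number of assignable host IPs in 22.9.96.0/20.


Host bits = 32 - 20 = 12
Total addresses = 2^12 = 4096
Usable = total - 2 (network and broadcast)
Usable hosts: 4094


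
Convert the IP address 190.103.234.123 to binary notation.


190 = 10111110
103 = 01100111
234 = 11101010
123 = 01111011
Binary: 10111110.01100111.11101010.01111011


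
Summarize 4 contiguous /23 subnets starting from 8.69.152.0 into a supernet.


Original prefix: /23
Number of subnets: 4 = 2^2
New prefix = 23 - 2 = 21
Supernet: 8.69.152.0/21


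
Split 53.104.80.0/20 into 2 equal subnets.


New prefix = 20 + 1 = 21
Each subnet has 2048 addresses
  53.104.80.0/21
  53.104.88.0/21
Subnets: 53.104.80.0/21, 53.104.88.0/21


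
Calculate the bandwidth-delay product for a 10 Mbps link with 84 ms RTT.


BDP = bandwidth * RTT
= 10 Mbps * 84 ms
= 10 * 1e6 * 84 / 1000 bits
= 840000 bits
= 105000 bytes
= 102.5391 KB
BDP = 840000 bits (105000 bytes)


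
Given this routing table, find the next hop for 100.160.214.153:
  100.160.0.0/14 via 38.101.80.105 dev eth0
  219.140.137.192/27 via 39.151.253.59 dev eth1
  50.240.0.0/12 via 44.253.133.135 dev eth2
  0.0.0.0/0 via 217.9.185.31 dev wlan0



Longest prefix match for 100.160.214.153:
  /14 100.160.0.0: MATCH
  /27 219.140.137.192: no
  /12 50.240.0.0: no
  /0 0.0.0.0: MATCH
Selected: next-hop 38.101.80.105 via eth0 (matched /14)


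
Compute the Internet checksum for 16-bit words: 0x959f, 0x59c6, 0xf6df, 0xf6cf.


Sum all words (with carry folding):
+ 0x959f = 0x959f
+ 0x59c6 = 0xef65
+ 0xf6df = 0xe645
+ 0xf6cf = 0xdd15
One's complement: ~0xdd15
Checksum = 0x22ea


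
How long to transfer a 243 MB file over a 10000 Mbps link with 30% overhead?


Effective throughput = 10000 * (1 - 30/100) = 7000 Mbps
File size in Mb = 243 * 8 = 1944 Mb
Time = 1944 / 7000
Time = 0.2777 seconds


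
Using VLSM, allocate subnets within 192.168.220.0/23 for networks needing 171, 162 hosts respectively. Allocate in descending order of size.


171 hosts -> /24 (254 usable): 192.168.220.0/24
162 hosts -> /24 (254 usable): 192.168.221.0/24
Allocation: 192.168.220.0/24 (171 hosts, 254 usable); 192.168.221.0/24 (162 hosts, 254 usable)


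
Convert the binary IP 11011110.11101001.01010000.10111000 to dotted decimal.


11011110 = 222
11101001 = 233
01010000 = 80
10111000 = 184
IP: 222.233.80.184


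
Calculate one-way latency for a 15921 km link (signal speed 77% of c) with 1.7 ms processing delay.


Speed = 0.77 * 3e5 km/s = 231000 km/s
Propagation delay = 15921 / 231000 = 0.0689 s = 68.9221 ms
Processing delay = 1.7 ms
Total one-way latency = 70.6221 ms


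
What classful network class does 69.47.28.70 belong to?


First octet: 69
Binary: 01000101
0xxxxxxx -> Class A (1-126)
Class A, default mask 255.0.0.0 (/8)


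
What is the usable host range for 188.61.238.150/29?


Network: 188.61.238.144
Broadcast: 188.61.238.151
First usable = network + 1
Last usable = broadcast - 1
Range: 188.61.238.145 to 188.61.238.150


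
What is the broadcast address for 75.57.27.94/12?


Network: 75.48.0.0/12
Host bits = 20
Set all host bits to 1:
Broadcast: 75.63.255.255


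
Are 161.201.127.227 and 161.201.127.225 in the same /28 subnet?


Mask: 255.255.255.240
161.201.127.227 AND mask = 161.201.127.224
161.201.127.225 AND mask = 161.201.127.224
Yes, same subnet (161.201.127.224)


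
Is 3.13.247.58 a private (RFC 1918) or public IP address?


RFC 1918 private ranges:
  10.0.0.0/8 (10.0.0.0 - 10.255.255.255)
  172.16.0.0/12 (172.16.0.0 - 172.31.255.255)
  192.168.0.0/16 (192.168.0.0 - 192.168.255.255)
Public (not in any RFC 1918 range)


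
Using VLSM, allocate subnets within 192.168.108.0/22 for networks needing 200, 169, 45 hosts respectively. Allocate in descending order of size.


200 hosts -> /24 (254 usable): 192.168.108.0/24
169 hosts -> /24 (254 usable): 192.168.109.0/24
45 hosts -> /26 (62 usable): 192.168.110.0/26
Allocation: 192.168.108.0/24 (200 hosts, 254 usable); 192.168.109.0/24 (169 hosts, 254 usable); 192.168.110.0/26 (45 hosts, 62 usable)


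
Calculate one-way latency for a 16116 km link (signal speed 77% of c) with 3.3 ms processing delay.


Speed = 0.77 * 3e5 km/s = 231000 km/s
Propagation delay = 16116 / 231000 = 0.0698 s = 69.7662 ms
Processing delay = 3.3 ms
Total one-way latency = 73.0662 ms


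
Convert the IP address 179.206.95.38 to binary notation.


179 = 10110011
206 = 11001110
95 = 01011111
38 = 00100110
Binary: 10110011.11001110.01011111.00100110


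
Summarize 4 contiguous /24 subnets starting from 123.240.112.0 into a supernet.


Original prefix: /24
Number of subnets: 4 = 2^2
New prefix = 24 - 2 = 22
Supernet: 123.240.112.0/22


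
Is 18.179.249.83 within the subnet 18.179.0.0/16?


Subnet network: 18.179.0.0
Test IP AND mask: 18.179.0.0
Yes, 18.179.249.83 is in 18.179.0.0/16


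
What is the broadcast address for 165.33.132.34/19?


Network: 165.33.128.0/19
Host bits = 13
Set all host bits to 1:
Broadcast: 165.33.159.255


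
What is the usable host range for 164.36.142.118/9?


Network: 164.0.0.0
Broadcast: 164.127.255.255
First usable = network + 1
Last usable = broadcast - 1
Range: 164.0.0.1 to 164.127.255.254


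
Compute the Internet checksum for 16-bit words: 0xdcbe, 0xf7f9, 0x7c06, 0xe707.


Sum all words (with carry folding):
+ 0xdcbe = 0xdcbe
+ 0xf7f9 = 0xd4b8
+ 0x7c06 = 0x50bf
+ 0xe707 = 0x37c7
One's complement: ~0x37c7
Checksum = 0xc838


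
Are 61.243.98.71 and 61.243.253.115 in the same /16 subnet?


Mask: 255.255.0.0
61.243.98.71 AND mask = 61.243.0.0
61.243.253.115 AND mask = 61.243.0.0
Yes, same subnet (61.243.0.0)


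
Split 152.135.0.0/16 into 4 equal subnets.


New prefix = 16 + 2 = 18
Each subnet has 16384 addresses
  152.135.0.0/18
  152.135.64.0/18
  152.135.128.0/18
  152.135.192.0/18
Subnets: 152.135.0.0/18, 152.135.64.0/18, 152.135.128.0/18, 152.135.192.0/18


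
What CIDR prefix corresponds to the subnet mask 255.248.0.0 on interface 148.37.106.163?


Binary: 11111111.11111000.00000000.00000000
Count leading 1s
Prefix: /13


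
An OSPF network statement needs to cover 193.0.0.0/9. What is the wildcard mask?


Subnet mask: 255.128.0.0
Wildcard = 255.255.255.255 - subnet mask
255 - 255 = 0
255 - 128 = 127
255 - 0 = 255
255 - 0 = 255
Wildcard: 0.127.255.255


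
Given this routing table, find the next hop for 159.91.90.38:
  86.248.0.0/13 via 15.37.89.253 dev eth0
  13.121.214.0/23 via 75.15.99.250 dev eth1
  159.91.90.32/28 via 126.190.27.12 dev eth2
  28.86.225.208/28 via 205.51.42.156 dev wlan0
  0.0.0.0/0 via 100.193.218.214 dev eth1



Longest prefix match for 159.91.90.38:
  /13 86.248.0.0: no
  /23 13.121.214.0: no
  /28 159.91.90.32: MATCH
  /28 28.86.225.208: no
  /0 0.0.0.0: MATCH
Selected: next-hop 126.190.27.12 via eth2 (matched /28)


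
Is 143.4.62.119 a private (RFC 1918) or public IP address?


RFC 1918 private ranges:
  10.0.0.0/8 (10.0.0.0 - 10.255.255.255)
  172.16.0.0/12 (172.16.0.0 - 172.31.255.255)
  192.168.0.0/16 (192.168.0.0 - 192.168.255.255)
Public (not in any RFC 1918 range)


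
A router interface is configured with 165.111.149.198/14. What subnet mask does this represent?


/14 means 14 network bits, 18 host bits
Binary: 11111111111111000000000000000000
Mask: 255.252.0.0


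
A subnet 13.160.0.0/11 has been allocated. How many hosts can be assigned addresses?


Host bits = 32 - 11 = 21
Total addresses = 2^21 = 2097152
Usable = total - 2 (network and broadcast)
Usable hosts: 2097150


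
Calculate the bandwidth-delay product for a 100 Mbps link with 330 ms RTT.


BDP = bandwidth * RTT
= 100 Mbps * 330 ms
= 100 * 1e6 * 330 / 1000 bits
= 33000000 bits
= 4125000 bytes
= 4028.3203 KB
BDP = 33000000 bits (4125000 bytes)


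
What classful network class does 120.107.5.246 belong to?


First octet: 120
Binary: 01111000
0xxxxxxx -> Class A (1-126)
Class A, default mask 255.0.0.0 (/8)


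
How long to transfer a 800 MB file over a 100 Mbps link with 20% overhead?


Effective throughput = 100 * (1 - 20/100) = 80 Mbps
File size in Mb = 800 * 8 = 6400 Mb
Time = 6400 / 80
Time = 80 seconds


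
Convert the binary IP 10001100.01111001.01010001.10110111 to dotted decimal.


10001100 = 140
01111001 = 121
01010001 = 81
10110111 = 183
IP: 140.121.81.183


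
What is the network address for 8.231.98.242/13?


IP:   00001000.11100111.01100010.11110010
Mask: 11111111.11111000.00000000.00000000
AND operation:
Net:  00001000.11100000.00000000.00000000
Network: 8.224.0.0/13


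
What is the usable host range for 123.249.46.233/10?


Network: 123.192.0.0
Broadcast: 123.255.255.255
First usable = network + 1
Last usable = broadcast - 1
Range: 123.192.0.1 to 123.255.255.254
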